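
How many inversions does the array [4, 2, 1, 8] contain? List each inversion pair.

Finding inversions in [4, 2, 1, 8]:

(0, 1): arr[0]=4 > arr[1]=2
(0, 2): arr[0]=4 > arr[2]=1
(1, 2): arr[1]=2 > arr[2]=1

Total inversions: 3

The array has 3 inversion(s): (0,1), (0,2), (1,2). Each pair (i,j) satisfies i < j and arr[i] > arr[j].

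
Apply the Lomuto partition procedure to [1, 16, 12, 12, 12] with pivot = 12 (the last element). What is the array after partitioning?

Lomuto partition with pivot = 12:

Initial array: [1, 16, 12, 12, 12]

arr[0]=1 <= 12: swap with position 0, array becomes [1, 16, 12, 12, 12]
arr[1]=16 > 12: no swap
arr[2]=12 <= 12: swap with position 1, array becomes [1, 12, 16, 12, 12]
arr[3]=12 <= 12: swap with position 2, array becomes [1, 12, 12, 16, 12]

Place pivot at position 3: [1, 12, 12, 12, 16]
Pivot position: 3

After partitioning with pivot 12, the array becomes [1, 12, 12, 12, 16]. The pivot is placed at index 3. All elements to the left of the pivot are <= 12, and all elements to the right are > 12.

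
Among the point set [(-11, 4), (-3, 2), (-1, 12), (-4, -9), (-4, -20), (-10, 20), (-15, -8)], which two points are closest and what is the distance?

Computing all pairwise distances among 7 points:

d((-11, 4), (-3, 2)) = 8.2462 <-- minimum
d((-11, 4), (-1, 12)) = 12.8062
d((-11, 4), (-4, -9)) = 14.7648
d((-11, 4), (-4, -20)) = 25.0
d((-11, 4), (-10, 20)) = 16.0312
d((-11, 4), (-15, -8)) = 12.6491
d((-3, 2), (-1, 12)) = 10.198
d((-3, 2), (-4, -9)) = 11.0454
d((-3, 2), (-4, -20)) = 22.0227
d((-3, 2), (-10, 20)) = 19.3132
d((-3, 2), (-15, -8)) = 15.6205
d((-1, 12), (-4, -9)) = 21.2132
d((-1, 12), (-4, -20)) = 32.1403
d((-1, 12), (-10, 20)) = 12.0416
d((-1, 12), (-15, -8)) = 24.4131
d((-4, -9), (-4, -20)) = 11.0
d((-4, -9), (-10, 20)) = 29.6142
d((-4, -9), (-15, -8)) = 11.0454
d((-4, -20), (-10, 20)) = 40.4475
d((-4, -20), (-15, -8)) = 16.2788
d((-10, 20), (-15, -8)) = 28.4429

Closest pair: (-11, 4) and (-3, 2) with distance 8.2462

The closest pair is (-11, 4) and (-3, 2) with Euclidean distance 8.2462. For 7 points, brute-force pairwise comparison is shown above. For large n, the divide-and-conquer algorithm (sort by x, recurse on halves, check the dividing strip) achieves O(n log n).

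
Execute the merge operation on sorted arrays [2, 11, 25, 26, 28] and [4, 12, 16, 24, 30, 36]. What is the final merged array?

Merging process:

Compare 2 vs 4: take 2 from left. Merged: [2]
Compare 11 vs 4: take 4 from right. Merged: [2, 4]
Compare 11 vs 12: take 11 from left. Merged: [2, 4, 11]
Compare 25 vs 12: take 12 from right. Merged: [2, 4, 11, 12]
Compare 25 vs 16: take 16 from right. Merged: [2, 4, 11, 12, 16]
Compare 25 vs 24: take 24 from right. Merged: [2, 4, 11, 12, 16, 24]
Compare 25 vs 30: take 25 from left. Merged: [2, 4, 11, 12, 16, 24, 25]
Compare 26 vs 30: take 26 from left. Merged: [2, 4, 11, 12, 16, 24, 25, 26]
Compare 28 vs 30: take 28 from left. Merged: [2, 4, 11, 12, 16, 24, 25, 26, 28]
Append remaining from right: [30, 36]. Merged: [2, 4, 11, 12, 16, 24, 25, 26, 28, 30, 36]

Final merged array: [2, 4, 11, 12, 16, 24, 25, 26, 28, 30, 36]
Total comparisons: 9

The merged array is [2, 4, 11, 12, 16, 24, 25, 26, 28, 30, 36], requiring 9 comparisons. The merge step runs in O(n) time where n is the total number of elements.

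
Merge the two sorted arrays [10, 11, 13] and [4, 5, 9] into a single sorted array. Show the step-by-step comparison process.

Merging process:

Compare 10 vs 4: take 4 from right. Merged: [4]
Compare 10 vs 5: take 5 from right. Merged: [4, 5]
Compare 10 vs 9: take 9 from right. Merged: [4, 5, 9]
Append remaining from left: [10, 11, 13]. Merged: [4, 5, 9, 10, 11, 13]

Final merged array: [4, 5, 9, 10, 11, 13]
Total comparisons: 3

The merged array is [4, 5, 9, 10, 11, 13], requiring 3 comparisons. The merge step runs in O(n) time where n is the total number of elements.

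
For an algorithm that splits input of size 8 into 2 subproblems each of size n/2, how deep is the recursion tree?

For divide and conquer with division factor 2:

Problem sizes at each level:
Level 0: 8
Level 1: 4
Level 2: 2
Level 3: 1

The root is level 0 and the size-1 base case is level 3 (the tree spans levels 0 through 3, i.e. 4 levels counting the root), so the depth is the number of divisions: log_2(8) = 3

The recursion tree depth is log_2(8) = 3. At each level, the problem size is divided by 2, so it takes 3 divisions to reduce to a base case of size 1. The algorithm makes 2 recursive calls at each level.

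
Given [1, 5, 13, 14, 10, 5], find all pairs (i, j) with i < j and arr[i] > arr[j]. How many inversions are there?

Finding inversions in [1, 5, 13, 14, 10, 5]:

(2, 4): arr[2]=13 > arr[4]=10
(2, 5): arr[2]=13 > arr[5]=5
(3, 4): arr[3]=14 > arr[4]=10
(3, 5): arr[3]=14 > arr[5]=5
(4, 5): arr[4]=10 > arr[5]=5

Total inversions: 5

The array has 5 inversion(s): (2,4), (2,5), (3,4), (3,5), (4,5). Each pair (i,j) satisfies i < j and arr[i] > arr[j].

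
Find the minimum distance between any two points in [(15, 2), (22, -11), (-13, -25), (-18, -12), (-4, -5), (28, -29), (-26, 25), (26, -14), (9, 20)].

Computing all pairwise distances among 9 points:

d((15, 2), (22, -11)) = 14.7648
d((15, 2), (-13, -25)) = 38.8973
d((15, 2), (-18, -12)) = 35.8469
d((15, 2), (-4, -5)) = 20.2485
d((15, 2), (28, -29)) = 33.6155
d((15, 2), (-26, 25)) = 47.0106
d((15, 2), (26, -14)) = 19.4165
d((15, 2), (9, 20)) = 18.9737
d((22, -11), (-13, -25)) = 37.6962
d((22, -11), (-18, -12)) = 40.0125
d((22, -11), (-4, -5)) = 26.6833
d((22, -11), (28, -29)) = 18.9737
d((22, -11), (-26, 25)) = 60.0
d((22, -11), (26, -14)) = 5.0 <-- minimum
d((22, -11), (9, 20)) = 33.6155
d((-13, -25), (-18, -12)) = 13.9284
d((-13, -25), (-4, -5)) = 21.9317
d((-13, -25), (28, -29)) = 41.1947
d((-13, -25), (-26, 25)) = 51.6624
d((-13, -25), (26, -14)) = 40.5216
d((-13, -25), (9, 20)) = 50.0899
d((-18, -12), (-4, -5)) = 15.6525
d((-18, -12), (28, -29)) = 49.0408
d((-18, -12), (-26, 25)) = 37.855
d((-18, -12), (26, -14)) = 44.0454
d((-18, -12), (9, 20)) = 41.8688
d((-4, -5), (28, -29)) = 40.0
d((-4, -5), (-26, 25)) = 37.2022
d((-4, -5), (26, -14)) = 31.3209
d((-4, -5), (9, 20)) = 28.178
d((28, -29), (-26, 25)) = 76.3675
d((28, -29), (26, -14)) = 15.1327
d((28, -29), (9, 20)) = 52.5547
d((-26, 25), (26, -14)) = 65.0
d((-26, 25), (9, 20)) = 35.3553
d((26, -14), (9, 20)) = 38.0132

Closest pair: (22, -11) and (26, -14) with distance 5.0

The closest pair is (22, -11) and (26, -14) with Euclidean distance 5.0. For 9 points, brute-force pairwise comparison is shown above. For large n, the divide-and-conquer algorithm (sort by x, recurse on halves, check the dividing strip) achieves O(n log n).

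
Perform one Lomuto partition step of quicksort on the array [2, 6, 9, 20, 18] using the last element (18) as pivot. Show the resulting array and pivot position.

Lomuto partition with pivot = 18:

Initial array: [2, 6, 9, 20, 18]

arr[0]=2 <= 18: swap with position 0, array becomes [2, 6, 9, 20, 18]
arr[1]=6 <= 18: swap with position 1, array becomes [2, 6, 9, 20, 18]
arr[2]=9 <= 18: swap with position 2, array becomes [2, 6, 9, 20, 18]
arr[3]=20 > 18: no swap

Place pivot at position 3: [2, 6, 9, 18, 20]
Pivot position: 3

After partitioning with pivot 18, the array becomes [2, 6, 9, 18, 20]. The pivot is placed at index 3. All elements to the left of the pivot are <= 18, and all elements to the right are > 18.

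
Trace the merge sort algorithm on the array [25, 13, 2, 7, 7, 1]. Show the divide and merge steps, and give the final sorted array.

Merge sort trace:

Split: [25, 13, 2, 7, 7, 1] -> [25, 13, 2] and [7, 7, 1]
  Split: [25, 13, 2] -> [25] and [13, 2]
    Split: [13, 2] -> [13] and [2]
    Merge: [13] + [2] -> [2, 13]
  Merge: [25] + [2, 13] -> [2, 13, 25]
  Split: [7, 7, 1] -> [7] and [7, 1]
    Split: [7, 1] -> [7] and [1]
    Merge: [7] + [1] -> [1, 7]
  Merge: [7] + [1, 7] -> [1, 7, 7]
Merge: [2, 13, 25] + [1, 7, 7] -> [1, 2, 7, 7, 13, 25]

Final sorted array: [1, 2, 7, 7, 13, 25]

The merge sort proceeds by recursively splitting the array and merging sorted halves.
After all merges, the sorted array is [1, 2, 7, 7, 13, 25].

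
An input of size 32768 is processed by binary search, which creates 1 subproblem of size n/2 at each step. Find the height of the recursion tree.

For divide and conquer with division factor 2:

Problem sizes at each level:
Level 0: 32768
Level 1: 16384
Level 2: 8192
Level 3: 4096
Level 4: 2048
Level 5: 1024
Level 6: 512
Level 7: 256
Level 8: 128
Level 9: 64
Level 10: 32
Level 11: 16
Level 12: 8
Level 13: 4
Level 14: 2
Level 15: 1

The root is level 0 and the size-1 base case is level 15 (the tree spans levels 0 through 15, i.e. 16 levels counting the root), so the depth is the number of divisions: log_2(32768) = 15

The recursion tree depth is log_2(32768) = 15. At each level, the problem size is divided by 2, so it takes 15 divisions to reduce to a base case of size 1. The algorithm makes 1 recursive call at each level.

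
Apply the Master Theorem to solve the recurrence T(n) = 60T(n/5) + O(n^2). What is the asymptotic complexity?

Master Theorem for T(n) = 60T(n/5) + O(n^2):

a = 60, b = 5, c = 2
log_b(a) = log_5(60) = 2.5440

Case 1: c = 2 < log_5(60) = 2.5440
T(n) = O(n^(log_5 60))

For T(n) = 60T(n/5) + O(n^2): log_5(60) = 2.5440. This is Case 1 of the Master Theorem (c < log_b(a), work dominated by leaves), giving O(n^(log_5 60)).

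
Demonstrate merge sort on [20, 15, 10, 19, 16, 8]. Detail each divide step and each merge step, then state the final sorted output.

Merge sort trace:

Split: [20, 15, 10, 19, 16, 8] -> [20, 15, 10] and [19, 16, 8]
  Split: [20, 15, 10] -> [20] and [15, 10]
    Split: [15, 10] -> [15] and [10]
    Merge: [15] + [10] -> [10, 15]
  Merge: [20] + [10, 15] -> [10, 15, 20]
  Split: [19, 16, 8] -> [19] and [16, 8]
    Split: [16, 8] -> [16] and [8]
    Merge: [16] + [8] -> [8, 16]
  Merge: [19] + [8, 16] -> [8, 16, 19]
Merge: [10, 15, 20] + [8, 16, 19] -> [8, 10, 15, 16, 19, 20]

Final sorted array: [8, 10, 15, 16, 19, 20]

The merge sort proceeds by recursively splitting the array and merging sorted halves.
After all merges, the sorted array is [8, 10, 15, 16, 19, 20].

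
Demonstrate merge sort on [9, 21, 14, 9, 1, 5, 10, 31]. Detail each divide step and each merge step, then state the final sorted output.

Merge sort trace:

Split: [9, 21, 14, 9, 1, 5, 10, 31] -> [9, 21, 14, 9] and [1, 5, 10, 31]
  Split: [9, 21, 14, 9] -> [9, 21] and [14, 9]
    Split: [9, 21] -> [9] and [21]
    Merge: [9] + [21] -> [9, 21]
    Split: [14, 9] -> [14] and [9]
    Merge: [14] + [9] -> [9, 14]
  Merge: [9, 21] + [9, 14] -> [9, 9, 14, 21]
  Split: [1, 5, 10, 31] -> [1, 5] and [10, 31]
    Split: [1, 5] -> [1] and [5]
    Merge: [1] + [5] -> [1, 5]
    Split: [10, 31] -> [10] and [31]
    Merge: [10] + [31] -> [10, 31]
  Merge: [1, 5] + [10, 31] -> [1, 5, 10, 31]
Merge: [9, 9, 14, 21] + [1, 5, 10, 31] -> [1, 5, 9, 9, 10, 14, 21, 31]

Final sorted array: [1, 5, 9, 9, 10, 14, 21, 31]

The merge sort proceeds by recursively splitting the array and merging sorted halves.
After all merges, the sorted array is [1, 5, 9, 9, 10, 14, 21, 31].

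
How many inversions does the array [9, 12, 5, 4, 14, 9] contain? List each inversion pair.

Finding inversions in [9, 12, 5, 4, 14, 9]:

(0, 2): arr[0]=9 > arr[2]=5
(0, 3): arr[0]=9 > arr[3]=4
(1, 2): arr[1]=12 > arr[2]=5
(1, 3): arr[1]=12 > arr[3]=4
(1, 5): arr[1]=12 > arr[5]=9
(2, 3): arr[2]=5 > arr[3]=4
(4, 5): arr[4]=14 > arr[5]=9

Total inversions: 7

The array has 7 inversion(s): (0,2), (0,3), (1,2), (1,3), (1,5), (2,3), (4,5). Each pair (i,j) satisfies i < j and arr[i] > arr[j].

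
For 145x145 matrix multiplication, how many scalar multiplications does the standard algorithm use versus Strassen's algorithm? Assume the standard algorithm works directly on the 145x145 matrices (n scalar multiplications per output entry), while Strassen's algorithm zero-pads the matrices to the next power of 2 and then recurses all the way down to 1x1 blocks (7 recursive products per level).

Matrix multiplication for 145x145 matrices:

Strassen's algorithm requires power-of-2 dimensions. Pad 145x145 to 256x256 (next power of 2).

Standard algorithm: 145^3 = 3048625 multiplications
Strassen's algorithm: 7^(log2(256)) = 7^8 = 5764801 multiplications
Difference: 3048625 - 5764801 = -2716176 (Strassen uses MORE here due to padding overhead — for small or just-over-power-of-2 n, padding can outweigh the per-level savings)

Standard: 3048625 multiplications (145^3). Strassen: 5764801 multiplications (7^8, after padding to 256x256). Strassen reduces 8 recursive multiplications to 7 at each level.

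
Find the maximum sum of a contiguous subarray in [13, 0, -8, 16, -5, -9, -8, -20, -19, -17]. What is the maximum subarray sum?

Using Kadane's algorithm on [13, 0, -8, 16, -5, -9, -8, -20, -19, -17]:

Scanning through the array:
Position 1 (value 0): max_ending_here = 13, max_so_far = 13
Position 2 (value -8): max_ending_here = 5, max_so_far = 13
Position 3 (value 16): max_ending_here = 21, max_so_far = 21
Position 4 (value -5): max_ending_here = 16, max_so_far = 21
Position 5 (value -9): max_ending_here = 7, max_so_far = 21
Position 6 (value -8): max_ending_here = -1, max_so_far = 21
Position 7 (value -20): max_ending_here = -20, max_so_far = 21
Position 8 (value -19): max_ending_here = -19, max_so_far = 21
Position 9 (value -17): max_ending_here = -17, max_so_far = 21

Maximum subarray: [13, 0, -8, 16]
Maximum sum: 21

The maximum subarray is [13, 0, -8, 16] with sum 21. This subarray runs from index 0 to index 3.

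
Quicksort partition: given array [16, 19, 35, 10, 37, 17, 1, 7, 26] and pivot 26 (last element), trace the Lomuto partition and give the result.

Lomuto partition with pivot = 26:

Initial array: [16, 19, 35, 10, 37, 17, 1, 7, 26]

arr[0]=16 <= 26: swap with position 0, array becomes [16, 19, 35, 10, 37, 17, 1, 7, 26]
arr[1]=19 <= 26: swap with position 1, array becomes [16, 19, 35, 10, 37, 17, 1, 7, 26]
arr[2]=35 > 26: no swap
arr[3]=10 <= 26: swap with position 2, array becomes [16, 19, 10, 35, 37, 17, 1, 7, 26]
arr[4]=37 > 26: no swap
arr[5]=17 <= 26: swap with position 3, array becomes [16, 19, 10, 17, 37, 35, 1, 7, 26]
arr[6]=1 <= 26: swap with position 4, array becomes [16, 19, 10, 17, 1, 35, 37, 7, 26]
arr[7]=7 <= 26: swap with position 5, array becomes [16, 19, 10, 17, 1, 7, 37, 35, 26]

Place pivot at position 6: [16, 19, 10, 17, 1, 7, 26, 35, 37]
Pivot position: 6

After partitioning with pivot 26, the array becomes [16, 19, 10, 17, 1, 7, 26, 35, 37]. The pivot is placed at index 6. All elements to the left of the pivot are <= 26, and all elements to the right are > 26.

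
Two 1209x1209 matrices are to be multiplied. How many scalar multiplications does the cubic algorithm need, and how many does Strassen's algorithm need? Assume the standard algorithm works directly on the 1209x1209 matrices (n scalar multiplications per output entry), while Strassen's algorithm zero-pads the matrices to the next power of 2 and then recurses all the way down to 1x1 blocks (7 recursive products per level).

Matrix multiplication for 1209x1209 matrices:

Strassen's algorithm requires power-of-2 dimensions. Pad 1209x1209 to 2048x2048 (next power of 2).

Standard algorithm: 1209^3 = 1767172329 multiplications
Strassen's algorithm: 7^(log2(2048)) = 7^11 = 1977326743 multiplications
Difference: 1767172329 - 1977326743 = -210154414 (Strassen uses MORE here due to padding overhead — for small or just-over-power-of-2 n, padding can outweigh the per-level savings)

Standard: 1767172329 multiplications (1209^3). Strassen: 1977326743 multiplications (7^11, after padding to 2048x2048). Strassen reduces 8 recursive multiplications to 7 at each level.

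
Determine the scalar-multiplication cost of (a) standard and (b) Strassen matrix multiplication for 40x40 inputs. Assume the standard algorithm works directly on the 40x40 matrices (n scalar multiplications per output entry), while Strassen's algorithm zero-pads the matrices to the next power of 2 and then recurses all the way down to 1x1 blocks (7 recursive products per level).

Matrix multiplication for 40x40 matrices:

Strassen's algorithm requires power-of-2 dimensions. Pad 40x40 to 64x64 (next power of 2).

Standard algorithm: 40^3 = 64000 multiplications
Strassen's algorithm: 7^(log2(64)) = 7^6 = 117649 multiplications
Difference: 64000 - 117649 = -53649 (Strassen uses MORE here due to padding overhead — for small or just-over-power-of-2 n, padding can outweigh the per-level savings)

Standard: 64000 multiplications (40^3). Strassen: 117649 multiplications (7^6, after padding to 64x64). Strassen reduces 8 recursive multiplications to 7 at each level.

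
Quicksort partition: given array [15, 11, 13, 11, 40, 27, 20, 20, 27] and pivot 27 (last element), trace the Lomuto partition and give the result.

Lomuto partition with pivot = 27:

Initial array: [15, 11, 13, 11, 40, 27, 20, 20, 27]

arr[0]=15 <= 27: swap with position 0, array becomes [15, 11, 13, 11, 40, 27, 20, 20, 27]
arr[1]=11 <= 27: swap with position 1, array becomes [15, 11, 13, 11, 40, 27, 20, 20, 27]
arr[2]=13 <= 27: swap with position 2, array becomes [15, 11, 13, 11, 40, 27, 20, 20, 27]
arr[3]=11 <= 27: swap with position 3, array becomes [15, 11, 13, 11, 40, 27, 20, 20, 27]
arr[4]=40 > 27: no swap
arr[5]=27 <= 27: swap with position 4, array becomes [15, 11, 13, 11, 27, 40, 20, 20, 27]
arr[6]=20 <= 27: swap with position 5, array becomes [15, 11, 13, 11, 27, 20, 40, 20, 27]
arr[7]=20 <= 27: swap with position 6, array becomes [15, 11, 13, 11, 27, 20, 20, 40, 27]

Place pivot at position 7: [15, 11, 13, 11, 27, 20, 20, 27, 40]
Pivot position: 7

After partitioning with pivot 27, the array becomes [15, 11, 13, 11, 27, 20, 20, 27, 40]. The pivot is placed at index 7. All elements to the left of the pivot are <= 27, and all elements to the right are > 27.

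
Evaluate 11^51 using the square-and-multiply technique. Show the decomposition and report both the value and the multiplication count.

Computing 11^51 by squaring (build up from 11^1; each line after the first costs one multiplication):

11^1 = 11
11^2 = (11^1)^2 = 11^2 = 121
11^3 = 11 * 11^2 = 11 * 121 = 1331
11^6 = (11^3)^2 = 1331^2 = 1771561
11^12 = (11^6)^2 = 1771561^2 = 3138428376721
11^24 = (11^12)^2 = 3138428376721^2 = 9849732675807611094711841
11^25 = 11 * 11^24 = 11 * 9849732675807611094711841 = 108347059433883722041830251
11^50 = (11^25)^2 = 108347059433883722041830251^2 = 11739085287969531650666649599035831993898213898723001
11^51 = 11 * 11^50 = 11 * 11739085287969531650666649599035831993898213898723001 = 129129938167664848157333145589394151932880352885953011

Result: 129129938167664848157333145589394151932880352885953011
Multiplications needed: 8 (8 lines after 11^1)

11^51 = 129129938167664848157333145589394151932880352885953011. Using exponentiation by squaring, this requires 8 multiplications. The key idea: if the exponent is even, square the half-power; if odd, multiply by the base once.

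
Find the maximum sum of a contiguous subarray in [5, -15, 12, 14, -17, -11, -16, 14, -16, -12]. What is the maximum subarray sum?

Using Kadane's algorithm on [5, -15, 12, 14, -17, -11, -16, 14, -16, -12]:

Scanning through the array:
Position 1 (value -15): max_ending_here = -10, max_so_far = 5
Position 2 (value 12): max_ending_here = 12, max_so_far = 12
Position 3 (value 14): max_ending_here = 26, max_so_far = 26
Position 4 (value -17): max_ending_here = 9, max_so_far = 26
Position 5 (value -11): max_ending_here = -2, max_so_far = 26
Position 6 (value -16): max_ending_here = -16, max_so_far = 26
Position 7 (value 14): max_ending_here = 14, max_so_far = 26
Position 8 (value -16): max_ending_here = -2, max_so_far = 26
Position 9 (value -12): max_ending_here = -12, max_so_far = 26

Maximum subarray: [12, 14]
Maximum sum: 26

The maximum subarray is [12, 14] with sum 26. This subarray runs from index 2 to index 3.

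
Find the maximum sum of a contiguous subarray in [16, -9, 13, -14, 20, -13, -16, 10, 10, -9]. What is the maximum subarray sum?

Using Kadane's algorithm on [16, -9, 13, -14, 20, -13, -16, 10, 10, -9]:

Scanning through the array:
Position 1 (value -9): max_ending_here = 7, max_so_far = 16
Position 2 (value 13): max_ending_here = 20, max_so_far = 20
Position 3 (value -14): max_ending_here = 6, max_so_far = 20
Position 4 (value 20): max_ending_here = 26, max_so_far = 26
Position 5 (value -13): max_ending_here = 13, max_so_far = 26
Position 6 (value -16): max_ending_here = -3, max_so_far = 26
Position 7 (value 10): max_ending_here = 10, max_so_far = 26
Position 8 (value 10): max_ending_here = 20, max_so_far = 26
Position 9 (value -9): max_ending_here = 11, max_so_far = 26

Maximum subarray: [16, -9, 13, -14, 20]
Maximum sum: 26

The maximum subarray is [16, -9, 13, -14, 20] with sum 26. This subarray runs from index 0 to index 4.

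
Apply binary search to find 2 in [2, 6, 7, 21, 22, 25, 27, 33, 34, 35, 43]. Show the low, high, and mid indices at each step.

Binary search for 2 in [2, 6, 7, 21, 22, 25, 27, 33, 34, 35, 43]:

lo=0, hi=10, mid=5, arr[mid]=25 -> 25 > 2, search left half
lo=0, hi=4, mid=2, arr[mid]=7 -> 7 > 2, search left half
lo=0, hi=1, mid=0, arr[mid]=2 -> Found target at index 0!

Binary search finds 2 at index 0 after 3 comparisons. The search repeatedly halves the search space by comparing with the middle element.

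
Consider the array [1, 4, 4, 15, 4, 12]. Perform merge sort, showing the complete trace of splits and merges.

Merge sort trace:

Split: [1, 4, 4, 15, 4, 12] -> [1, 4, 4] and [15, 4, 12]
  Split: [1, 4, 4] -> [1] and [4, 4]
    Split: [4, 4] -> [4] and [4]
    Merge: [4] + [4] -> [4, 4]
  Merge: [1] + [4, 4] -> [1, 4, 4]
  Split: [15, 4, 12] -> [15] and [4, 12]
    Split: [4, 12] -> [4] and [12]
    Merge: [4] + [12] -> [4, 12]
  Merge: [15] + [4, 12] -> [4, 12, 15]
Merge: [1, 4, 4] + [4, 12, 15] -> [1, 4, 4, 4, 12, 15]

Final sorted array: [1, 4, 4, 4, 12, 15]

The merge sort proceeds by recursively splitting the array and merging sorted halves.
After all merges, the sorted array is [1, 4, 4, 4, 12, 15].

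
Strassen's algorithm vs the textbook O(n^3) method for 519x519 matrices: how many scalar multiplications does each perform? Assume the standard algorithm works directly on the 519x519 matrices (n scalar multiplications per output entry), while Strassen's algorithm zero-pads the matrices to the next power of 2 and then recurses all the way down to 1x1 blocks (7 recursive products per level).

Matrix multiplication for 519x519 matrices:

Strassen's algorithm requires power-of-2 dimensions. Pad 519x519 to 1024x1024 (next power of 2).

Standard algorithm: 519^3 = 139798359 multiplications
Strassen's algorithm: 7^(log2(1024)) = 7^10 = 282475249 multiplications
Difference: 139798359 - 282475249 = -142676890 (Strassen uses MORE here due to padding overhead — for small or just-over-power-of-2 n, padding can outweigh the per-level savings)

Standard: 139798359 multiplications (519^3). Strassen: 282475249 multiplications (7^10, after padding to 1024x1024). Strassen reduces 8 recursive multiplications to 7 at each level.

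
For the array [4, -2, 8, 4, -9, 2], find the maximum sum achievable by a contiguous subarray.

Using Kadane's algorithm on [4, -2, 8, 4, -9, 2]:

Scanning through the array:
Position 1 (value -2): max_ending_here = 2, max_so_far = 4
Position 2 (value 8): max_ending_here = 10, max_so_far = 10
Position 3 (value 4): max_ending_here = 14, max_so_far = 14
Position 4 (value -9): max_ending_here = 5, max_so_far = 14
Position 5 (value 2): max_ending_here = 7, max_so_far = 14

Maximum subarray: [4, -2, 8, 4]
Maximum sum: 14

The maximum subarray is [4, -2, 8, 4] with sum 14. This subarray runs from index 0 to index 3.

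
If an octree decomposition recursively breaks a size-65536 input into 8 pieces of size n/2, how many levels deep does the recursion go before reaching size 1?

For divide and conquer with division factor 2:

Problem sizes at each level:
Level 0: 65536
Level 1: 32768
Level 2: 16384
Level 3: 8192
Level 4: 4096
Level 5: 2048
Level 6: 1024
Level 7: 512
Level 8: 256
Level 9: 128
Level 10: 64
Level 11: 32
Level 12: 16
Level 13: 8
Level 14: 4
Level 15: 2
Level 16: 1

The root is level 0 and the size-1 base case is level 16 (the tree spans levels 0 through 16, i.e. 17 levels counting the root), so the depth is the number of divisions: log_2(65536) = 16

The recursion tree depth is log_2(65536) = 16. At each level, the problem size is divided by 2, so it takes 16 divisions to reduce to a base case of size 1. The algorithm makes 8 recursive calls at each level.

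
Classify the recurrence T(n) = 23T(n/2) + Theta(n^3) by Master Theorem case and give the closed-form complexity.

Master Theorem for T(n) = 23T(n/2) + O(n^3):

a = 23, b = 2, c = 3
log_b(a) = log_2(23) = 4.5236

Case 1: c = 3 < log_2(23) = 4.5236
T(n) = O(n^(log_2 23))

For T(n) = 23T(n/2) + O(n^3): log_2(23) = 4.5236. This is Case 1 of the Master Theorem (c < log_b(a), work dominated by leaves), giving O(n^(log_2 23)).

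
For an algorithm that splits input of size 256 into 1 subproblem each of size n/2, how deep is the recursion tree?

For divide and conquer with division factor 2:

Problem sizes at each level:
Level 0: 256
Level 1: 128
Level 2: 64
Level 3: 32
Level 4: 16
Level 5: 8
Level 6: 4
Level 7: 2
Level 8: 1

The root is level 0 and the size-1 base case is level 8 (the tree spans levels 0 through 8, i.e. 9 levels counting the root), so the depth is the number of divisions: log_2(256) = 8

The recursion tree depth is log_2(256) = 8. At each level, the problem size is divided by 2, so it takes 8 divisions to reduce to a base case of size 1. The algorithm makes 1 recursive call at each level.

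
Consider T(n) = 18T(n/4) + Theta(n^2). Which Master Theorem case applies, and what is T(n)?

Master Theorem for T(n) = 18T(n/4) + O(n^2):

a = 18, b = 4, c = 2
log_b(a) = log_4(18) = 2.0850

Case 1: c = 2 < log_4(18) = 2.0850
T(n) = O(n^(log_4 18))

For T(n) = 18T(n/4) + O(n^2): log_4(18) = 2.0850. This is Case 1 of the Master Theorem (c < log_b(a), work dominated by leaves), giving O(n^(log_4 18)).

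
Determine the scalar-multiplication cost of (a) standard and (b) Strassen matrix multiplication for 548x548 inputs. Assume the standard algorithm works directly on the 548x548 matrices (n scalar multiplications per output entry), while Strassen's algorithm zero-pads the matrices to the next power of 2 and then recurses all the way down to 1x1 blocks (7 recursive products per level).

Matrix multiplication for 548x548 matrices:

Strassen's algorithm requires power-of-2 dimensions. Pad 548x548 to 1024x1024 (next power of 2).

Standard algorithm: 548^3 = 164566592 multiplications
Strassen's algorithm: 7^(log2(1024)) = 7^10 = 282475249 multiplications
Difference: 164566592 - 282475249 = -117908657 (Strassen uses MORE here due to padding overhead — for small or just-over-power-of-2 n, padding can outweigh the per-level savings)

Standard: 164566592 multiplications (548^3). Strassen: 282475249 multiplications (7^10, after padding to 1024x1024). Strassen reduces 8 recursive multiplications to 7 at each level.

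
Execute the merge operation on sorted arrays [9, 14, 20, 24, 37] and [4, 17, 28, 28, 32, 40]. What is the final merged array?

Merging process:

Compare 9 vs 4: take 4 from right. Merged: [4]
Compare 9 vs 17: take 9 from left. Merged: [4, 9]
Compare 14 vs 17: take 14 from left. Merged: [4, 9, 14]
Compare 20 vs 17: take 17 from right. Merged: [4, 9, 14, 17]
Compare 20 vs 28: take 20 from left. Merged: [4, 9, 14, 17, 20]
Compare 24 vs 28: take 24 from left. Merged: [4, 9, 14, 17, 20, 24]
Compare 37 vs 28: take 28 from right. Merged: [4, 9, 14, 17, 20, 24, 28]
Compare 37 vs 28: take 28 from right. Merged: [4, 9, 14, 17, 20, 24, 28, 28]
Compare 37 vs 32: take 32 from right. Merged: [4, 9, 14, 17, 20, 24, 28, 28, 32]
Compare 37 vs 40: take 37 from left. Merged: [4, 9, 14, 17, 20, 24, 28, 28, 32, 37]
Append remaining from right: [40]. Merged: [4, 9, 14, 17, 20, 24, 28, 28, 32, 37, 40]

Final merged array: [4, 9, 14, 17, 20, 24, 28, 28, 32, 37, 40]
Total comparisons: 10

The merged array is [4, 9, 14, 17, 20, 24, 28, 28, 32, 37, 40], requiring 10 comparisons. The merge step runs in O(n) time where n is the total number of elements.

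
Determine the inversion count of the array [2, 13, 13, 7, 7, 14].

Finding inversions in [2, 13, 13, 7, 7, 14]:

(1, 3): arr[1]=13 > arr[3]=7
(1, 4): arr[1]=13 > arr[4]=7
(2, 3): arr[2]=13 > arr[3]=7
(2, 4): arr[2]=13 > arr[4]=7

Total inversions: 4

The array has 4 inversion(s): (1,3), (1,4), (2,3), (2,4). Each pair (i,j) satisfies i < j and arr[i] > arr[j].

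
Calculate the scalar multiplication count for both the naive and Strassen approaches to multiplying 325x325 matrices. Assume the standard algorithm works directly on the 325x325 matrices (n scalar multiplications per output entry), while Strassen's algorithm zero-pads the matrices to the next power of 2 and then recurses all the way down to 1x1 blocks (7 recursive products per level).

Matrix multiplication for 325x325 matrices:

Strassen's algorithm requires power-of-2 dimensions. Pad 325x325 to 512x512 (next power of 2).

Standard algorithm: 325^3 = 34328125 multiplications
Strassen's algorithm: 7^(log2(512)) = 7^9 = 40353607 multiplications
Difference: 34328125 - 40353607 = -6025482 (Strassen uses MORE here due to padding overhead — for small or just-over-power-of-2 n, padding can outweigh the per-level savings)

Standard: 34328125 multiplications (325^3). Strassen: 40353607 multiplications (7^9, after padding to 512x512). Strassen reduces 8 recursive multiplications to 7 at each level.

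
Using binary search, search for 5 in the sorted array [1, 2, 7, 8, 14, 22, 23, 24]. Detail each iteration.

Binary search for 5 in [1, 2, 7, 8, 14, 22, 23, 24]:

lo=0, hi=7, mid=3, arr[mid]=8 -> 8 > 5, search left half
lo=0, hi=2, mid=1, arr[mid]=2 -> 2 < 5, search right half
lo=2, hi=2, mid=2, arr[mid]=7 -> 7 > 5, search left half
lo=2 > hi=1, target 5 not found

Binary search determines that 5 is not in the array after 3 comparisons. The search space was exhausted without finding the target.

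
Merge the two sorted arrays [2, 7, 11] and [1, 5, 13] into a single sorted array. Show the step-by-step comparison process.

Merging process:

Compare 2 vs 1: take 1 from right. Merged: [1]
Compare 2 vs 5: take 2 from left. Merged: [1, 2]
Compare 7 vs 5: take 5 from right. Merged: [1, 2, 5]
Compare 7 vs 13: take 7 from left. Merged: [1, 2, 5, 7]
Compare 11 vs 13: take 11 from left. Merged: [1, 2, 5, 7, 11]
Append remaining from right: [13]. Merged: [1, 2, 5, 7, 11, 13]

Final merged array: [1, 2, 5, 7, 11, 13]
Total comparisons: 5

The merged array is [1, 2, 5, 7, 11, 13], requiring 5 comparisons. The merge step runs in O(n) time where n is the total number of elements.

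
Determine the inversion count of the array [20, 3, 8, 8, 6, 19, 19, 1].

Finding inversions in [20, 3, 8, 8, 6, 19, 19, 1]:

(0, 1): arr[0]=20 > arr[1]=3
(0, 2): arr[0]=20 > arr[2]=8
(0, 3): arr[0]=20 > arr[3]=8
(0, 4): arr[0]=20 > arr[4]=6
(0, 5): arr[0]=20 > arr[5]=19
(0, 6): arr[0]=20 > arr[6]=19
(0, 7): arr[0]=20 > arr[7]=1
(1, 7): arr[1]=3 > arr[7]=1
(2, 4): arr[2]=8 > arr[4]=6
(2, 7): arr[2]=8 > arr[7]=1
(3, 4): arr[3]=8 > arr[4]=6
(3, 7): arr[3]=8 > arr[7]=1
(4, 7): arr[4]=6 > arr[7]=1
(5, 7): arr[5]=19 > arr[7]=1
(6, 7): arr[6]=19 > arr[7]=1

Total inversions: 15

The array has 15 inversion(s): (0,1), (0,2), (0,3), (0,4), (0,5), (0,6), (0,7), (1,7), (2,4), (2,7), (3,4), (3,7), (4,7), (5,7), (6,7). Each pair (i,j) satisfies i < j and arr[i] > arr[j].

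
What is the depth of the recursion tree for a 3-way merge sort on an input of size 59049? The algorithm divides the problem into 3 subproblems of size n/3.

For divide and conquer with division factor 3:

Problem sizes at each level:
Level 0: 59049
Level 1: 19683
Level 2: 6561
Level 3: 2187
Level 4: 729
Level 5: 243
Level 6: 81
Level 7: 27
Level 8: 9
Level 9: 3
Level 10: 1

The root is level 0 and the size-1 base case is level 10 (the tree spans levels 0 through 10, i.e. 11 levels counting the root), so the depth is the number of divisions: log_3(59049) = 10

The recursion tree depth is log_3(59049) = 10. At each level, the problem size is divided by 3, so it takes 10 divisions to reduce to a base case of size 1. The algorithm makes 3 recursive calls at each level.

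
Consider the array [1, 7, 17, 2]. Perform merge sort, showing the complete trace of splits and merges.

Merge sort trace:

Split: [1, 7, 17, 2] -> [1, 7] and [17, 2]
  Split: [1, 7] -> [1] and [7]
  Merge: [1] + [7] -> [1, 7]
  Split: [17, 2] -> [17] and [2]
  Merge: [17] + [2] -> [2, 17]
Merge: [1, 7] + [2, 17] -> [1, 2, 7, 17]

Final sorted array: [1, 2, 7, 17]

The merge sort proceeds by recursively splitting the array and merging sorted halves.
After all merges, the sorted array is [1, 2, 7, 17].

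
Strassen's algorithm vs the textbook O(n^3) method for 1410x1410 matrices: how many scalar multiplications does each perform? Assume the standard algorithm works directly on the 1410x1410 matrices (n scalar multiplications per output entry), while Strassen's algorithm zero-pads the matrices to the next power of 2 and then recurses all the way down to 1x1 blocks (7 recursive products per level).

Matrix multiplication for 1410x1410 matrices:

Strassen's algorithm requires power-of-2 dimensions. Pad 1410x1410 to 2048x2048 (next power of 2).

Standard algorithm: 1410^3 = 2803221000 multiplications
Strassen's algorithm: 7^(log2(2048)) = 7^11 = 1977326743 multiplications
Savings: 2803221000 - 1977326743 = 825894257 multiplications

Standard: 2803221000 multiplications (1410^3). Strassen: 1977326743 multiplications (7^11, after padding to 2048x2048). Strassen reduces 8 recursive multiplications to 7 at each level.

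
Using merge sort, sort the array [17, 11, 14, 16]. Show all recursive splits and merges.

Merge sort trace:

Split: [17, 11, 14, 16] -> [17, 11] and [14, 16]
  Split: [17, 11] -> [17] and [11]
  Merge: [17] + [11] -> [11, 17]
  Split: [14, 16] -> [14] and [16]
  Merge: [14] + [16] -> [14, 16]
Merge: [11, 17] + [14, 16] -> [11, 14, 16, 17]

Final sorted array: [11, 14, 16, 17]

The merge sort proceeds by recursively splitting the array and merging sorted halves.
After all merges, the sorted array is [11, 14, 16, 17].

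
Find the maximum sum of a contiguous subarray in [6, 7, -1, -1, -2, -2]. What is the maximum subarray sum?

Using Kadane's algorithm on [6, 7, -1, -1, -2, -2]:

Scanning through the array:
Position 1 (value 7): max_ending_here = 13, max_so_far = 13
Position 2 (value -1): max_ending_here = 12, max_so_far = 13
Position 3 (value -1): max_ending_here = 11, max_so_far = 13
Position 4 (value -2): max_ending_here = 9, max_so_far = 13
Position 5 (value -2): max_ending_here = 7, max_so_far = 13

Maximum subarray: [6, 7]
Maximum sum: 13

The maximum subarray is [6, 7] with sum 13. This subarray runs from index 0 to index 1.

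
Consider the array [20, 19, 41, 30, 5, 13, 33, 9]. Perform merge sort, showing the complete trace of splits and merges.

Merge sort trace:

Split: [20, 19, 41, 30, 5, 13, 33, 9] -> [20, 19, 41, 30] and [5, 13, 33, 9]
  Split: [20, 19, 41, 30] -> [20, 19] and [41, 30]
    Split: [20, 19] -> [20] and [19]
    Merge: [20] + [19] -> [19, 20]
    Split: [41, 30] -> [41] and [30]
    Merge: [41] + [30] -> [30, 41]
  Merge: [19, 20] + [30, 41] -> [19, 20, 30, 41]
  Split: [5, 13, 33, 9] -> [5, 13] and [33, 9]
    Split: [5, 13] -> [5] and [13]
    Merge: [5] + [13] -> [5, 13]
    Split: [33, 9] -> [33] and [9]
    Merge: [33] + [9] -> [9, 33]
  Merge: [5, 13] + [9, 33] -> [5, 9, 13, 33]
Merge: [19, 20, 30, 41] + [5, 9, 13, 33] -> [5, 9, 13, 19, 20, 30, 33, 41]

Final sorted array: [5, 9, 13, 19, 20, 30, 33, 41]

The merge sort proceeds by recursively splitting the array and merging sorted halves.
After all merges, the sorted array is [5, 9, 13, 19, 20, 30, 33, 41].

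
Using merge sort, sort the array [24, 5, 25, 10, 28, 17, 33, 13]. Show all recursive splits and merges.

Merge sort trace:

Split: [24, 5, 25, 10, 28, 17, 33, 13] -> [24, 5, 25, 10] and [28, 17, 33, 13]
  Split: [24, 5, 25, 10] -> [24, 5] and [25, 10]
    Split: [24, 5] -> [24] and [5]
    Merge: [24] + [5] -> [5, 24]
    Split: [25, 10] -> [25] and [10]
    Merge: [25] + [10] -> [10, 25]
  Merge: [5, 24] + [10, 25] -> [5, 10, 24, 25]
  Split: [28, 17, 33, 13] -> [28, 17] and [33, 13]
    Split: [28, 17] -> [28] and [17]
    Merge: [28] + [17] -> [17, 28]
    Split: [33, 13] -> [33] and [13]
    Merge: [33] + [13] -> [13, 33]
  Merge: [17, 28] + [13, 33] -> [13, 17, 28, 33]
Merge: [5, 10, 24, 25] + [13, 17, 28, 33] -> [5, 10, 13, 17, 24, 25, 28, 33]

Final sorted array: [5, 10, 13, 17, 24, 25, 28, 33]

The merge sort proceeds by recursively splitting the array and merging sorted halves.
After all merges, the sorted array is [5, 10, 13, 17, 24, 25, 28, 33].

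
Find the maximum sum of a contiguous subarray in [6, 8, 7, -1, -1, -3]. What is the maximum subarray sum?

Using Kadane's algorithm on [6, 8, 7, -1, -1, -3]:

Scanning through the array:
Position 1 (value 8): max_ending_here = 14, max_so_far = 14
Position 2 (value 7): max_ending_here = 21, max_so_far = 21
Position 3 (value -1): max_ending_here = 20, max_so_far = 21
Position 4 (value -1): max_ending_here = 19, max_so_far = 21
Position 5 (value -3): max_ending_here = 16, max_so_far = 21

Maximum subarray: [6, 8, 7]
Maximum sum: 21

The maximum subarray is [6, 8, 7] with sum 21. This subarray runs from index 0 to index 2.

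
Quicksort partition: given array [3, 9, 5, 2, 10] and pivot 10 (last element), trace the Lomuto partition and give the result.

Lomuto partition with pivot = 10:

Initial array: [3, 9, 5, 2, 10]

arr[0]=3 <= 10: swap with position 0, array becomes [3, 9, 5, 2, 10]
arr[1]=9 <= 10: swap with position 1, array becomes [3, 9, 5, 2, 10]
arr[2]=5 <= 10: swap with position 2, array becomes [3, 9, 5, 2, 10]
arr[3]=2 <= 10: swap with position 3, array becomes [3, 9, 5, 2, 10]

Place pivot at position 4: [3, 9, 5, 2, 10]
Pivot position: 4

After partitioning with pivot 10, the array becomes [3, 9, 5, 2, 10]. The pivot is placed at index 4. All elements to the left of the pivot are <= 10, and all elements to the right are > 10.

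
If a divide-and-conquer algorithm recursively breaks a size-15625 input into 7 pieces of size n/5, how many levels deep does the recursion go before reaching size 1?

For divide and conquer with division factor 5:

Problem sizes at each level:
Level 0: 15625
Level 1: 3125
Level 2: 625
Level 3: 125
Level 4: 25
Level 5: 5
Level 6: 1

The root is level 0 and the size-1 base case is level 6 (the tree spans levels 0 through 6, i.e. 7 levels counting the root), so the depth is the number of divisions: log_5(15625) = 6

The recursion tree depth is log_5(15625) = 6. At each level, the problem size is divided by 5, so it takes 6 divisions to reduce to a base case of size 1. The algorithm makes 7 recursive calls at each level.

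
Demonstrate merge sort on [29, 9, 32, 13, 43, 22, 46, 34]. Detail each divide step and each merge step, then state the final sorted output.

Merge sort trace:

Split: [29, 9, 32, 13, 43, 22, 46, 34] -> [29, 9, 32, 13] and [43, 22, 46, 34]
  Split: [29, 9, 32, 13] -> [29, 9] and [32, 13]
    Split: [29, 9] -> [29] and [9]
    Merge: [29] + [9] -> [9, 29]
    Split: [32, 13] -> [32] and [13]
    Merge: [32] + [13] -> [13, 32]
  Merge: [9, 29] + [13, 32] -> [9, 13, 29, 32]
  Split: [43, 22, 46, 34] -> [43, 22] and [46, 34]
    Split: [43, 22] -> [43] and [22]
    Merge: [43] + [22] -> [22, 43]
    Split: [46, 34] -> [46] and [34]
    Merge: [46] + [34] -> [34, 46]
  Merge: [22, 43] + [34, 46] -> [22, 34, 43, 46]
Merge: [9, 13, 29, 32] + [22, 34, 43, 46] -> [9, 13, 22, 29, 32, 34, 43, 46]

Final sorted array: [9, 13, 22, 29, 32, 34, 43, 46]

The merge sort proceeds by recursively splitting the array and merging sorted halves.
After all merges, the sorted array is [9, 13, 22, 29, 32, 34, 43, 46].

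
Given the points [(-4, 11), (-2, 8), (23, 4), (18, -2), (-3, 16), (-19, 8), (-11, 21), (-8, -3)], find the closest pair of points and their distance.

Computing all pairwise distances among 8 points:

d((-4, 11), (-2, 8)) = 3.6056 <-- minimum
d((-4, 11), (23, 4)) = 27.8927
d((-4, 11), (18, -2)) = 25.5539
d((-4, 11), (-3, 16)) = 5.099
d((-4, 11), (-19, 8)) = 15.2971
d((-4, 11), (-11, 21)) = 12.2066
d((-4, 11), (-8, -3)) = 14.5602
d((-2, 8), (23, 4)) = 25.318
d((-2, 8), (18, -2)) = 22.3607
d((-2, 8), (-3, 16)) = 8.0623
d((-2, 8), (-19, 8)) = 17.0
d((-2, 8), (-11, 21)) = 15.8114
d((-2, 8), (-8, -3)) = 12.53
d((23, 4), (18, -2)) = 7.8102
d((23, 4), (-3, 16)) = 28.6356
d((23, 4), (-19, 8)) = 42.19
d((23, 4), (-11, 21)) = 38.0132
d((23, 4), (-8, -3)) = 31.7805
d((18, -2), (-3, 16)) = 27.6586
d((18, -2), (-19, 8)) = 38.3275
d((18, -2), (-11, 21)) = 37.0135
d((18, -2), (-8, -3)) = 26.0192
d((-3, 16), (-19, 8)) = 17.8885
d((-3, 16), (-11, 21)) = 9.434
d((-3, 16), (-8, -3)) = 19.6469
d((-19, 8), (-11, 21)) = 15.2643
d((-19, 8), (-8, -3)) = 15.5563
d((-11, 21), (-8, -3)) = 24.1868

Closest pair: (-4, 11) and (-2, 8) with distance 3.6056

The closest pair is (-4, 11) and (-2, 8) with Euclidean distance 3.6056. For 8 points, brute-force pairwise comparison is shown above. For large n, the divide-and-conquer algorithm (sort by x, recurse on halves, check the dividing strip) achieves O(n log n).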